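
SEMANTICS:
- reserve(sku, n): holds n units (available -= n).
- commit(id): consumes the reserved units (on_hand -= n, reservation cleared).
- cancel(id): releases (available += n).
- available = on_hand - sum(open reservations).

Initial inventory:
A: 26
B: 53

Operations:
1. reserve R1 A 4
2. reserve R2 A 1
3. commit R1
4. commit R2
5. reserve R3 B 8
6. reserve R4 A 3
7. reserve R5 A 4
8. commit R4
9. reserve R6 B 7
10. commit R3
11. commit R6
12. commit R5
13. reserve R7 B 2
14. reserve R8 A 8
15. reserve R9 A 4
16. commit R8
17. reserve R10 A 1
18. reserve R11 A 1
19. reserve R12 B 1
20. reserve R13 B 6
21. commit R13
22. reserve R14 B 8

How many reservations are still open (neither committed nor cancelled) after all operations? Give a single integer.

Answer: 6

Derivation:
Step 1: reserve R1 A 4 -> on_hand[A=26 B=53] avail[A=22 B=53] open={R1}
Step 2: reserve R2 A 1 -> on_hand[A=26 B=53] avail[A=21 B=53] open={R1,R2}
Step 3: commit R1 -> on_hand[A=22 B=53] avail[A=21 B=53] open={R2}
Step 4: commit R2 -> on_hand[A=21 B=53] avail[A=21 B=53] open={}
Step 5: reserve R3 B 8 -> on_hand[A=21 B=53] avail[A=21 B=45] open={R3}
Step 6: reserve R4 A 3 -> on_hand[A=21 B=53] avail[A=18 B=45] open={R3,R4}
Step 7: reserve R5 A 4 -> on_hand[A=21 B=53] avail[A=14 B=45] open={R3,R4,R5}
Step 8: commit R4 -> on_hand[A=18 B=53] avail[A=14 B=45] open={R3,R5}
Step 9: reserve R6 B 7 -> on_hand[A=18 B=53] avail[A=14 B=38] open={R3,R5,R6}
Step 10: commit R3 -> on_hand[A=18 B=45] avail[A=14 B=38] open={R5,R6}
Step 11: commit R6 -> on_hand[A=18 B=38] avail[A=14 B=38] open={R5}
Step 12: commit R5 -> on_hand[A=14 B=38] avail[A=14 B=38] open={}
Step 13: reserve R7 B 2 -> on_hand[A=14 B=38] avail[A=14 B=36] open={R7}
Step 14: reserve R8 A 8 -> on_hand[A=14 B=38] avail[A=6 B=36] open={R7,R8}
Step 15: reserve R9 A 4 -> on_hand[A=14 B=38] avail[A=2 B=36] open={R7,R8,R9}
Step 16: commit R8 -> on_hand[A=6 B=38] avail[A=2 B=36] open={R7,R9}
Step 17: reserve R10 A 1 -> on_hand[A=6 B=38] avail[A=1 B=36] open={R10,R7,R9}
Step 18: reserve R11 A 1 -> on_hand[A=6 B=38] avail[A=0 B=36] open={R10,R11,R7,R9}
Step 19: reserve R12 B 1 -> on_hand[A=6 B=38] avail[A=0 B=35] open={R10,R11,R12,R7,R9}
Step 20: reserve R13 B 6 -> on_hand[A=6 B=38] avail[A=0 B=29] open={R10,R11,R12,R13,R7,R9}
Step 21: commit R13 -> on_hand[A=6 B=32] avail[A=0 B=29] open={R10,R11,R12,R7,R9}
Step 22: reserve R14 B 8 -> on_hand[A=6 B=32] avail[A=0 B=21] open={R10,R11,R12,R14,R7,R9}
Open reservations: ['R10', 'R11', 'R12', 'R14', 'R7', 'R9'] -> 6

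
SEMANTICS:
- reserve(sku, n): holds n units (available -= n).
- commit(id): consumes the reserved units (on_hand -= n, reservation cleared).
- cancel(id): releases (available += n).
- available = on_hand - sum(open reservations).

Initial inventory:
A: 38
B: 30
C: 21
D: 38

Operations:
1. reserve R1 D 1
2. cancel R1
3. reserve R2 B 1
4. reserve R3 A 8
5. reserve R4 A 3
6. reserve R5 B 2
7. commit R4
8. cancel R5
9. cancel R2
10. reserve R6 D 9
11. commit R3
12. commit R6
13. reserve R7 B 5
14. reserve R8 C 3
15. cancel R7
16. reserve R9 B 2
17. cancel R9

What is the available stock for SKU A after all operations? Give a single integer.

Step 1: reserve R1 D 1 -> on_hand[A=38 B=30 C=21 D=38] avail[A=38 B=30 C=21 D=37] open={R1}
Step 2: cancel R1 -> on_hand[A=38 B=30 C=21 D=38] avail[A=38 B=30 C=21 D=38] open={}
Step 3: reserve R2 B 1 -> on_hand[A=38 B=30 C=21 D=38] avail[A=38 B=29 C=21 D=38] open={R2}
Step 4: reserve R3 A 8 -> on_hand[A=38 B=30 C=21 D=38] avail[A=30 B=29 C=21 D=38] open={R2,R3}
Step 5: reserve R4 A 3 -> on_hand[A=38 B=30 C=21 D=38] avail[A=27 B=29 C=21 D=38] open={R2,R3,R4}
Step 6: reserve R5 B 2 -> on_hand[A=38 B=30 C=21 D=38] avail[A=27 B=27 C=21 D=38] open={R2,R3,R4,R5}
Step 7: commit R4 -> on_hand[A=35 B=30 C=21 D=38] avail[A=27 B=27 C=21 D=38] open={R2,R3,R5}
Step 8: cancel R5 -> on_hand[A=35 B=30 C=21 D=38] avail[A=27 B=29 C=21 D=38] open={R2,R3}
Step 9: cancel R2 -> on_hand[A=35 B=30 C=21 D=38] avail[A=27 B=30 C=21 D=38] open={R3}
Step 10: reserve R6 D 9 -> on_hand[A=35 B=30 C=21 D=38] avail[A=27 B=30 C=21 D=29] open={R3,R6}
Step 11: commit R3 -> on_hand[A=27 B=30 C=21 D=38] avail[A=27 B=30 C=21 D=29] open={R6}
Step 12: commit R6 -> on_hand[A=27 B=30 C=21 D=29] avail[A=27 B=30 C=21 D=29] open={}
Step 13: reserve R7 B 5 -> on_hand[A=27 B=30 C=21 D=29] avail[A=27 B=25 C=21 D=29] open={R7}
Step 14: reserve R8 C 3 -> on_hand[A=27 B=30 C=21 D=29] avail[A=27 B=25 C=18 D=29] open={R7,R8}
Step 15: cancel R7 -> on_hand[A=27 B=30 C=21 D=29] avail[A=27 B=30 C=18 D=29] open={R8}
Step 16: reserve R9 B 2 -> on_hand[A=27 B=30 C=21 D=29] avail[A=27 B=28 C=18 D=29] open={R8,R9}
Step 17: cancel R9 -> on_hand[A=27 B=30 C=21 D=29] avail[A=27 B=30 C=18 D=29] open={R8}
Final available[A] = 27

Answer: 27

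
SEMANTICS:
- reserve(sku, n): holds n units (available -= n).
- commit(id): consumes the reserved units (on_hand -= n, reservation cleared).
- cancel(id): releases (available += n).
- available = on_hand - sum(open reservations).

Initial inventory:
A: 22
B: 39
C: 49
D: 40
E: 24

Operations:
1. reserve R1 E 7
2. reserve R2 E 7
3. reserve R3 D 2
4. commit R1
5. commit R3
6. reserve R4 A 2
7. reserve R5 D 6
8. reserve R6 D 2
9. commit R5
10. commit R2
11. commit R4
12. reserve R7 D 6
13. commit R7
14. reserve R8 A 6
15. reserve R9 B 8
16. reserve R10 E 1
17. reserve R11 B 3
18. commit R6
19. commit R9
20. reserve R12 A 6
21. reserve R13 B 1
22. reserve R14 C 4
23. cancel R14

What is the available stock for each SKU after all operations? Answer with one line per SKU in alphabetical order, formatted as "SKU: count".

Step 1: reserve R1 E 7 -> on_hand[A=22 B=39 C=49 D=40 E=24] avail[A=22 B=39 C=49 D=40 E=17] open={R1}
Step 2: reserve R2 E 7 -> on_hand[A=22 B=39 C=49 D=40 E=24] avail[A=22 B=39 C=49 D=40 E=10] open={R1,R2}
Step 3: reserve R3 D 2 -> on_hand[A=22 B=39 C=49 D=40 E=24] avail[A=22 B=39 C=49 D=38 E=10] open={R1,R2,R3}
Step 4: commit R1 -> on_hand[A=22 B=39 C=49 D=40 E=17] avail[A=22 B=39 C=49 D=38 E=10] open={R2,R3}
Step 5: commit R3 -> on_hand[A=22 B=39 C=49 D=38 E=17] avail[A=22 B=39 C=49 D=38 E=10] open={R2}
Step 6: reserve R4 A 2 -> on_hand[A=22 B=39 C=49 D=38 E=17] avail[A=20 B=39 C=49 D=38 E=10] open={R2,R4}
Step 7: reserve R5 D 6 -> on_hand[A=22 B=39 C=49 D=38 E=17] avail[A=20 B=39 C=49 D=32 E=10] open={R2,R4,R5}
Step 8: reserve R6 D 2 -> on_hand[A=22 B=39 C=49 D=38 E=17] avail[A=20 B=39 C=49 D=30 E=10] open={R2,R4,R5,R6}
Step 9: commit R5 -> on_hand[A=22 B=39 C=49 D=32 E=17] avail[A=20 B=39 C=49 D=30 E=10] open={R2,R4,R6}
Step 10: commit R2 -> on_hand[A=22 B=39 C=49 D=32 E=10] avail[A=20 B=39 C=49 D=30 E=10] open={R4,R6}
Step 11: commit R4 -> on_hand[A=20 B=39 C=49 D=32 E=10] avail[A=20 B=39 C=49 D=30 E=10] open={R6}
Step 12: reserve R7 D 6 -> on_hand[A=20 B=39 C=49 D=32 E=10] avail[A=20 B=39 C=49 D=24 E=10] open={R6,R7}
Step 13: commit R7 -> on_hand[A=20 B=39 C=49 D=26 E=10] avail[A=20 B=39 C=49 D=24 E=10] open={R6}
Step 14: reserve R8 A 6 -> on_hand[A=20 B=39 C=49 D=26 E=10] avail[A=14 B=39 C=49 D=24 E=10] open={R6,R8}
Step 15: reserve R9 B 8 -> on_hand[A=20 B=39 C=49 D=26 E=10] avail[A=14 B=31 C=49 D=24 E=10] open={R6,R8,R9}
Step 16: reserve R10 E 1 -> on_hand[A=20 B=39 C=49 D=26 E=10] avail[A=14 B=31 C=49 D=24 E=9] open={R10,R6,R8,R9}
Step 17: reserve R11 B 3 -> on_hand[A=20 B=39 C=49 D=26 E=10] avail[A=14 B=28 C=49 D=24 E=9] open={R10,R11,R6,R8,R9}
Step 18: commit R6 -> on_hand[A=20 B=39 C=49 D=24 E=10] avail[A=14 B=28 C=49 D=24 E=9] open={R10,R11,R8,R9}
Step 19: commit R9 -> on_hand[A=20 B=31 C=49 D=24 E=10] avail[A=14 B=28 C=49 D=24 E=9] open={R10,R11,R8}
Step 20: reserve R12 A 6 -> on_hand[A=20 B=31 C=49 D=24 E=10] avail[A=8 B=28 C=49 D=24 E=9] open={R10,R11,R12,R8}
Step 21: reserve R13 B 1 -> on_hand[A=20 B=31 C=49 D=24 E=10] avail[A=8 B=27 C=49 D=24 E=9] open={R10,R11,R12,R13,R8}
Step 22: reserve R14 C 4 -> on_hand[A=20 B=31 C=49 D=24 E=10] avail[A=8 B=27 C=45 D=24 E=9] open={R10,R11,R12,R13,R14,R8}
Step 23: cancel R14 -> on_hand[A=20 B=31 C=49 D=24 E=10] avail[A=8 B=27 C=49 D=24 E=9] open={R10,R11,R12,R13,R8}

Answer: A: 8
B: 27
C: 49
D: 24
E: 9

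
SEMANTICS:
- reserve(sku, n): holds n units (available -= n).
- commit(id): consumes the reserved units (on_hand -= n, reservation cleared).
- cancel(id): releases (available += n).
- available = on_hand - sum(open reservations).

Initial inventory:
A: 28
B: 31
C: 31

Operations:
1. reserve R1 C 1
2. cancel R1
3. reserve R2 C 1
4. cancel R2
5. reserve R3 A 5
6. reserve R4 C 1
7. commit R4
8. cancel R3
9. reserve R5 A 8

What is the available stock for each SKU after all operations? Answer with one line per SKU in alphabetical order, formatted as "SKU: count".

Answer: A: 20
B: 31
C: 30

Derivation:
Step 1: reserve R1 C 1 -> on_hand[A=28 B=31 C=31] avail[A=28 B=31 C=30] open={R1}
Step 2: cancel R1 -> on_hand[A=28 B=31 C=31] avail[A=28 B=31 C=31] open={}
Step 3: reserve R2 C 1 -> on_hand[A=28 B=31 C=31] avail[A=28 B=31 C=30] open={R2}
Step 4: cancel R2 -> on_hand[A=28 B=31 C=31] avail[A=28 B=31 C=31] open={}
Step 5: reserve R3 A 5 -> on_hand[A=28 B=31 C=31] avail[A=23 B=31 C=31] open={R3}
Step 6: reserve R4 C 1 -> on_hand[A=28 B=31 C=31] avail[A=23 B=31 C=30] open={R3,R4}
Step 7: commit R4 -> on_hand[A=28 B=31 C=30] avail[A=23 B=31 C=30] open={R3}
Step 8: cancel R3 -> on_hand[A=28 B=31 C=30] avail[A=28 B=31 C=30] open={}
Step 9: reserve R5 A 8 -> on_hand[A=28 B=31 C=30] avail[A=20 B=31 C=30] open={R5}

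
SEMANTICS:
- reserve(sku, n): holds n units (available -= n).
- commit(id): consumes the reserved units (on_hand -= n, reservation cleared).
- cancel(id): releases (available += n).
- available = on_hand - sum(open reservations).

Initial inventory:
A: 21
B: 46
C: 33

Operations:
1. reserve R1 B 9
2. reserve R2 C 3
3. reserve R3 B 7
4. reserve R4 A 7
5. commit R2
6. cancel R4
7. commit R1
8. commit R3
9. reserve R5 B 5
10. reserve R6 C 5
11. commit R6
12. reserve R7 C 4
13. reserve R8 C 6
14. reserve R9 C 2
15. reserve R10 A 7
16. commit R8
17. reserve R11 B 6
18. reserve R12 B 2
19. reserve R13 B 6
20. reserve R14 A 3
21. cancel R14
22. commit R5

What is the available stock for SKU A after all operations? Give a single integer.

Step 1: reserve R1 B 9 -> on_hand[A=21 B=46 C=33] avail[A=21 B=37 C=33] open={R1}
Step 2: reserve R2 C 3 -> on_hand[A=21 B=46 C=33] avail[A=21 B=37 C=30] open={R1,R2}
Step 3: reserve R3 B 7 -> on_hand[A=21 B=46 C=33] avail[A=21 B=30 C=30] open={R1,R2,R3}
Step 4: reserve R4 A 7 -> on_hand[A=21 B=46 C=33] avail[A=14 B=30 C=30] open={R1,R2,R3,R4}
Step 5: commit R2 -> on_hand[A=21 B=46 C=30] avail[A=14 B=30 C=30] open={R1,R3,R4}
Step 6: cancel R4 -> on_hand[A=21 B=46 C=30] avail[A=21 B=30 C=30] open={R1,R3}
Step 7: commit R1 -> on_hand[A=21 B=37 C=30] avail[A=21 B=30 C=30] open={R3}
Step 8: commit R3 -> on_hand[A=21 B=30 C=30] avail[A=21 B=30 C=30] open={}
Step 9: reserve R5 B 5 -> on_hand[A=21 B=30 C=30] avail[A=21 B=25 C=30] open={R5}
Step 10: reserve R6 C 5 -> on_hand[A=21 B=30 C=30] avail[A=21 B=25 C=25] open={R5,R6}
Step 11: commit R6 -> on_hand[A=21 B=30 C=25] avail[A=21 B=25 C=25] open={R5}
Step 12: reserve R7 C 4 -> on_hand[A=21 B=30 C=25] avail[A=21 B=25 C=21] open={R5,R7}
Step 13: reserve R8 C 6 -> on_hand[A=21 B=30 C=25] avail[A=21 B=25 C=15] open={R5,R7,R8}
Step 14: reserve R9 C 2 -> on_hand[A=21 B=30 C=25] avail[A=21 B=25 C=13] open={R5,R7,R8,R9}
Step 15: reserve R10 A 7 -> on_hand[A=21 B=30 C=25] avail[A=14 B=25 C=13] open={R10,R5,R7,R8,R9}
Step 16: commit R8 -> on_hand[A=21 B=30 C=19] avail[A=14 B=25 C=13] open={R10,R5,R7,R9}
Step 17: reserve R11 B 6 -> on_hand[A=21 B=30 C=19] avail[A=14 B=19 C=13] open={R10,R11,R5,R7,R9}
Step 18: reserve R12 B 2 -> on_hand[A=21 B=30 C=19] avail[A=14 B=17 C=13] open={R10,R11,R12,R5,R7,R9}
Step 19: reserve R13 B 6 -> on_hand[A=21 B=30 C=19] avail[A=14 B=11 C=13] open={R10,R11,R12,R13,R5,R7,R9}
Step 20: reserve R14 A 3 -> on_hand[A=21 B=30 C=19] avail[A=11 B=11 C=13] open={R10,R11,R12,R13,R14,R5,R7,R9}
Step 21: cancel R14 -> on_hand[A=21 B=30 C=19] avail[A=14 B=11 C=13] open={R10,R11,R12,R13,R5,R7,R9}
Step 22: commit R5 -> on_hand[A=21 B=25 C=19] avail[A=14 B=11 C=13] open={R10,R11,R12,R13,R7,R9}
Final available[A] = 14

Answer: 14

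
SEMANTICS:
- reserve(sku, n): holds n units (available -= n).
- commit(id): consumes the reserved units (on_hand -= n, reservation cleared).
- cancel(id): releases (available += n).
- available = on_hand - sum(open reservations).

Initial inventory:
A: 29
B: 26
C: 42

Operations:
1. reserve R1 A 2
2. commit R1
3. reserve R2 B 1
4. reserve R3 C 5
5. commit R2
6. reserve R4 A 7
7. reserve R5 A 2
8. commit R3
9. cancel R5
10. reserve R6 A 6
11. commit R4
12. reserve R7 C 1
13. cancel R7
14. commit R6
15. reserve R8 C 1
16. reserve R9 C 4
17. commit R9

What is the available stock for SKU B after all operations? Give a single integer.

Answer: 25

Derivation:
Step 1: reserve R1 A 2 -> on_hand[A=29 B=26 C=42] avail[A=27 B=26 C=42] open={R1}
Step 2: commit R1 -> on_hand[A=27 B=26 C=42] avail[A=27 B=26 C=42] open={}
Step 3: reserve R2 B 1 -> on_hand[A=27 B=26 C=42] avail[A=27 B=25 C=42] open={R2}
Step 4: reserve R3 C 5 -> on_hand[A=27 B=26 C=42] avail[A=27 B=25 C=37] open={R2,R3}
Step 5: commit R2 -> on_hand[A=27 B=25 C=42] avail[A=27 B=25 C=37] open={R3}
Step 6: reserve R4 A 7 -> on_hand[A=27 B=25 C=42] avail[A=20 B=25 C=37] open={R3,R4}
Step 7: reserve R5 A 2 -> on_hand[A=27 B=25 C=42] avail[A=18 B=25 C=37] open={R3,R4,R5}
Step 8: commit R3 -> on_hand[A=27 B=25 C=37] avail[A=18 B=25 C=37] open={R4,R5}
Step 9: cancel R5 -> on_hand[A=27 B=25 C=37] avail[A=20 B=25 C=37] open={R4}
Step 10: reserve R6 A 6 -> on_hand[A=27 B=25 C=37] avail[A=14 B=25 C=37] open={R4,R6}
Step 11: commit R4 -> on_hand[A=20 B=25 C=37] avail[A=14 B=25 C=37] open={R6}
Step 12: reserve R7 C 1 -> on_hand[A=20 B=25 C=37] avail[A=14 B=25 C=36] open={R6,R7}
Step 13: cancel R7 -> on_hand[A=20 B=25 C=37] avail[A=14 B=25 C=37] open={R6}
Step 14: commit R6 -> on_hand[A=14 B=25 C=37] avail[A=14 B=25 C=37] open={}
Step 15: reserve R8 C 1 -> on_hand[A=14 B=25 C=37] avail[A=14 B=25 C=36] open={R8}
Step 16: reserve R9 C 4 -> on_hand[A=14 B=25 C=37] avail[A=14 B=25 C=32] open={R8,R9}
Step 17: commit R9 -> on_hand[A=14 B=25 C=33] avail[A=14 B=25 C=32] open={R8}
Final available[B] = 25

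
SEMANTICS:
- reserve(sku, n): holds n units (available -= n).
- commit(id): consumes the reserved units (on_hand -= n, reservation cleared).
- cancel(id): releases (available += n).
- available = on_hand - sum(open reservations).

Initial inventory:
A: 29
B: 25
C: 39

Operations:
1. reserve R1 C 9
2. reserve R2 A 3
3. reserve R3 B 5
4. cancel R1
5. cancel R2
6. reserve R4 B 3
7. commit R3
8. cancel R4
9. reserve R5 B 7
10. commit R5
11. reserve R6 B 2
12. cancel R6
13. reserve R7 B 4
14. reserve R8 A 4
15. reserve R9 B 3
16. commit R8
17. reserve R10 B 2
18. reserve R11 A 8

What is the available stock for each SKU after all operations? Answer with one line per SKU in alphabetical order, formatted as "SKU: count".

Step 1: reserve R1 C 9 -> on_hand[A=29 B=25 C=39] avail[A=29 B=25 C=30] open={R1}
Step 2: reserve R2 A 3 -> on_hand[A=29 B=25 C=39] avail[A=26 B=25 C=30] open={R1,R2}
Step 3: reserve R3 B 5 -> on_hand[A=29 B=25 C=39] avail[A=26 B=20 C=30] open={R1,R2,R3}
Step 4: cancel R1 -> on_hand[A=29 B=25 C=39] avail[A=26 B=20 C=39] open={R2,R3}
Step 5: cancel R2 -> on_hand[A=29 B=25 C=39] avail[A=29 B=20 C=39] open={R3}
Step 6: reserve R4 B 3 -> on_hand[A=29 B=25 C=39] avail[A=29 B=17 C=39] open={R3,R4}
Step 7: commit R3 -> on_hand[A=29 B=20 C=39] avail[A=29 B=17 C=39] open={R4}
Step 8: cancel R4 -> on_hand[A=29 B=20 C=39] avail[A=29 B=20 C=39] open={}
Step 9: reserve R5 B 7 -> on_hand[A=29 B=20 C=39] avail[A=29 B=13 C=39] open={R5}
Step 10: commit R5 -> on_hand[A=29 B=13 C=39] avail[A=29 B=13 C=39] open={}
Step 11: reserve R6 B 2 -> on_hand[A=29 B=13 C=39] avail[A=29 B=11 C=39] open={R6}
Step 12: cancel R6 -> on_hand[A=29 B=13 C=39] avail[A=29 B=13 C=39] open={}
Step 13: reserve R7 B 4 -> on_hand[A=29 B=13 C=39] avail[A=29 B=9 C=39] open={R7}
Step 14: reserve R8 A 4 -> on_hand[A=29 B=13 C=39] avail[A=25 B=9 C=39] open={R7,R8}
Step 15: reserve R9 B 3 -> on_hand[A=29 B=13 C=39] avail[A=25 B=6 C=39] open={R7,R8,R9}
Step 16: commit R8 -> on_hand[A=25 B=13 C=39] avail[A=25 B=6 C=39] open={R7,R9}
Step 17: reserve R10 B 2 -> on_hand[A=25 B=13 C=39] avail[A=25 B=4 C=39] open={R10,R7,R9}
Step 18: reserve R11 A 8 -> on_hand[A=25 B=13 C=39] avail[A=17 B=4 C=39] open={R10,R11,R7,R9}

Answer: A: 17
B: 4
C: 39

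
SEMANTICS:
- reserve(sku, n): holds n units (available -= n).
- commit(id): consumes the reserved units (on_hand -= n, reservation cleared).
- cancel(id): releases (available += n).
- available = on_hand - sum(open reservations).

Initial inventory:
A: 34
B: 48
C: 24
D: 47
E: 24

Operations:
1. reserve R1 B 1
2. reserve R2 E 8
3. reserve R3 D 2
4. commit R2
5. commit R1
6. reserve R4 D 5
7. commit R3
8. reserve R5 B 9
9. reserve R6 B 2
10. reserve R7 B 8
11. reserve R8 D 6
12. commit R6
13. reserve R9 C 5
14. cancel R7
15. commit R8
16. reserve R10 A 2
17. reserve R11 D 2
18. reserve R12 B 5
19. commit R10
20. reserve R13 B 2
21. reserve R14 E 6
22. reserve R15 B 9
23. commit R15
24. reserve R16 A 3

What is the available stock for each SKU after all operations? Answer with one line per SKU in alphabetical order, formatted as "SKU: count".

Step 1: reserve R1 B 1 -> on_hand[A=34 B=48 C=24 D=47 E=24] avail[A=34 B=47 C=24 D=47 E=24] open={R1}
Step 2: reserve R2 E 8 -> on_hand[A=34 B=48 C=24 D=47 E=24] avail[A=34 B=47 C=24 D=47 E=16] open={R1,R2}
Step 3: reserve R3 D 2 -> on_hand[A=34 B=48 C=24 D=47 E=24] avail[A=34 B=47 C=24 D=45 E=16] open={R1,R2,R3}
Step 4: commit R2 -> on_hand[A=34 B=48 C=24 D=47 E=16] avail[A=34 B=47 C=24 D=45 E=16] open={R1,R3}
Step 5: commit R1 -> on_hand[A=34 B=47 C=24 D=47 E=16] avail[A=34 B=47 C=24 D=45 E=16] open={R3}
Step 6: reserve R4 D 5 -> on_hand[A=34 B=47 C=24 D=47 E=16] avail[A=34 B=47 C=24 D=40 E=16] open={R3,R4}
Step 7: commit R3 -> on_hand[A=34 B=47 C=24 D=45 E=16] avail[A=34 B=47 C=24 D=40 E=16] open={R4}
Step 8: reserve R5 B 9 -> on_hand[A=34 B=47 C=24 D=45 E=16] avail[A=34 B=38 C=24 D=40 E=16] open={R4,R5}
Step 9: reserve R6 B 2 -> on_hand[A=34 B=47 C=24 D=45 E=16] avail[A=34 B=36 C=24 D=40 E=16] open={R4,R5,R6}
Step 10: reserve R7 B 8 -> on_hand[A=34 B=47 C=24 D=45 E=16] avail[A=34 B=28 C=24 D=40 E=16] open={R4,R5,R6,R7}
Step 11: reserve R8 D 6 -> on_hand[A=34 B=47 C=24 D=45 E=16] avail[A=34 B=28 C=24 D=34 E=16] open={R4,R5,R6,R7,R8}
Step 12: commit R6 -> on_hand[A=34 B=45 C=24 D=45 E=16] avail[A=34 B=28 C=24 D=34 E=16] open={R4,R5,R7,R8}
Step 13: reserve R9 C 5 -> on_hand[A=34 B=45 C=24 D=45 E=16] avail[A=34 B=28 C=19 D=34 E=16] open={R4,R5,R7,R8,R9}
Step 14: cancel R7 -> on_hand[A=34 B=45 C=24 D=45 E=16] avail[A=34 B=36 C=19 D=34 E=16] open={R4,R5,R8,R9}
Step 15: commit R8 -> on_hand[A=34 B=45 C=24 D=39 E=16] avail[A=34 B=36 C=19 D=34 E=16] open={R4,R5,R9}
Step 16: reserve R10 A 2 -> on_hand[A=34 B=45 C=24 D=39 E=16] avail[A=32 B=36 C=19 D=34 E=16] open={R10,R4,R5,R9}
Step 17: reserve R11 D 2 -> on_hand[A=34 B=45 C=24 D=39 E=16] avail[A=32 B=36 C=19 D=32 E=16] open={R10,R11,R4,R5,R9}
Step 18: reserve R12 B 5 -> on_hand[A=34 B=45 C=24 D=39 E=16] avail[A=32 B=31 C=19 D=32 E=16] open={R10,R11,R12,R4,R5,R9}
Step 19: commit R10 -> on_hand[A=32 B=45 C=24 D=39 E=16] avail[A=32 B=31 C=19 D=32 E=16] open={R11,R12,R4,R5,R9}
Step 20: reserve R13 B 2 -> on_hand[A=32 B=45 C=24 D=39 E=16] avail[A=32 B=29 C=19 D=32 E=16] open={R11,R12,R13,R4,R5,R9}
Step 21: reserve R14 E 6 -> on_hand[A=32 B=45 C=24 D=39 E=16] avail[A=32 B=29 C=19 D=32 E=10] open={R11,R12,R13,R14,R4,R5,R9}
Step 22: reserve R15 B 9 -> on_hand[A=32 B=45 C=24 D=39 E=16] avail[A=32 B=20 C=19 D=32 E=10] open={R11,R12,R13,R14,R15,R4,R5,R9}
Step 23: commit R15 -> on_hand[A=32 B=36 C=24 D=39 E=16] avail[A=32 B=20 C=19 D=32 E=10] open={R11,R12,R13,R14,R4,R5,R9}
Step 24: reserve R16 A 3 -> on_hand[A=32 B=36 C=24 D=39 E=16] avail[A=29 B=20 C=19 D=32 E=10] open={R11,R12,R13,R14,R16,R4,R5,R9}

Answer: A: 29
B: 20
C: 19
D: 32
E: 10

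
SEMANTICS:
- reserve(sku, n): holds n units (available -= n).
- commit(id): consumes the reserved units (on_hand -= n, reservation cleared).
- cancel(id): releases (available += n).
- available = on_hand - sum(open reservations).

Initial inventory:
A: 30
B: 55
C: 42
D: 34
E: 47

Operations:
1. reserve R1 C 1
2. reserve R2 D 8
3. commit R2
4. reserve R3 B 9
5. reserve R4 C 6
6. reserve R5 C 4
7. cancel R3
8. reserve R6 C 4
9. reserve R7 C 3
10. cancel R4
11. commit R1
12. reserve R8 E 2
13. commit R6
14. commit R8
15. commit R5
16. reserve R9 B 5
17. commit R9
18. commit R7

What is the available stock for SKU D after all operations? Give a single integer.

Step 1: reserve R1 C 1 -> on_hand[A=30 B=55 C=42 D=34 E=47] avail[A=30 B=55 C=41 D=34 E=47] open={R1}
Step 2: reserve R2 D 8 -> on_hand[A=30 B=55 C=42 D=34 E=47] avail[A=30 B=55 C=41 D=26 E=47] open={R1,R2}
Step 3: commit R2 -> on_hand[A=30 B=55 C=42 D=26 E=47] avail[A=30 B=55 C=41 D=26 E=47] open={R1}
Step 4: reserve R3 B 9 -> on_hand[A=30 B=55 C=42 D=26 E=47] avail[A=30 B=46 C=41 D=26 E=47] open={R1,R3}
Step 5: reserve R4 C 6 -> on_hand[A=30 B=55 C=42 D=26 E=47] avail[A=30 B=46 C=35 D=26 E=47] open={R1,R3,R4}
Step 6: reserve R5 C 4 -> on_hand[A=30 B=55 C=42 D=26 E=47] avail[A=30 B=46 C=31 D=26 E=47] open={R1,R3,R4,R5}
Step 7: cancel R3 -> on_hand[A=30 B=55 C=42 D=26 E=47] avail[A=30 B=55 C=31 D=26 E=47] open={R1,R4,R5}
Step 8: reserve R6 C 4 -> on_hand[A=30 B=55 C=42 D=26 E=47] avail[A=30 B=55 C=27 D=26 E=47] open={R1,R4,R5,R6}
Step 9: reserve R7 C 3 -> on_hand[A=30 B=55 C=42 D=26 E=47] avail[A=30 B=55 C=24 D=26 E=47] open={R1,R4,R5,R6,R7}
Step 10: cancel R4 -> on_hand[A=30 B=55 C=42 D=26 E=47] avail[A=30 B=55 C=30 D=26 E=47] open={R1,R5,R6,R7}
Step 11: commit R1 -> on_hand[A=30 B=55 C=41 D=26 E=47] avail[A=30 B=55 C=30 D=26 E=47] open={R5,R6,R7}
Step 12: reserve R8 E 2 -> on_hand[A=30 B=55 C=41 D=26 E=47] avail[A=30 B=55 C=30 D=26 E=45] open={R5,R6,R7,R8}
Step 13: commit R6 -> on_hand[A=30 B=55 C=37 D=26 E=47] avail[A=30 B=55 C=30 D=26 E=45] open={R5,R7,R8}
Step 14: commit R8 -> on_hand[A=30 B=55 C=37 D=26 E=45] avail[A=30 B=55 C=30 D=26 E=45] open={R5,R7}
Step 15: commit R5 -> on_hand[A=30 B=55 C=33 D=26 E=45] avail[A=30 B=55 C=30 D=26 E=45] open={R7}
Step 16: reserve R9 B 5 -> on_hand[A=30 B=55 C=33 D=26 E=45] avail[A=30 B=50 C=30 D=26 E=45] open={R7,R9}
Step 17: commit R9 -> on_hand[A=30 B=50 C=33 D=26 E=45] avail[A=30 B=50 C=30 D=26 E=45] open={R7}
Step 18: commit R7 -> on_hand[A=30 B=50 C=30 D=26 E=45] avail[A=30 B=50 C=30 D=26 E=45] open={}
Final available[D] = 26

Answer: 26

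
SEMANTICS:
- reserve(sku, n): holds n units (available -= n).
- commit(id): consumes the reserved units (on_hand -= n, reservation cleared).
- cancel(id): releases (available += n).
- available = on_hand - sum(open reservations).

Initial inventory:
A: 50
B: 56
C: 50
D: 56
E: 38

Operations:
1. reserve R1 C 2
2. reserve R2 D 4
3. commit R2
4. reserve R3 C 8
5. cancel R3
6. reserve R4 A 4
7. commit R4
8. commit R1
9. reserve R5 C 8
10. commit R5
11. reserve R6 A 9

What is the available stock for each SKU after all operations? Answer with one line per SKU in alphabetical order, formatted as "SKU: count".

Step 1: reserve R1 C 2 -> on_hand[A=50 B=56 C=50 D=56 E=38] avail[A=50 B=56 C=48 D=56 E=38] open={R1}
Step 2: reserve R2 D 4 -> on_hand[A=50 B=56 C=50 D=56 E=38] avail[A=50 B=56 C=48 D=52 E=38] open={R1,R2}
Step 3: commit R2 -> on_hand[A=50 B=56 C=50 D=52 E=38] avail[A=50 B=56 C=48 D=52 E=38] open={R1}
Step 4: reserve R3 C 8 -> on_hand[A=50 B=56 C=50 D=52 E=38] avail[A=50 B=56 C=40 D=52 E=38] open={R1,R3}
Step 5: cancel R3 -> on_hand[A=50 B=56 C=50 D=52 E=38] avail[A=50 B=56 C=48 D=52 E=38] open={R1}
Step 6: reserve R4 A 4 -> on_hand[A=50 B=56 C=50 D=52 E=38] avail[A=46 B=56 C=48 D=52 E=38] open={R1,R4}
Step 7: commit R4 -> on_hand[A=46 B=56 C=50 D=52 E=38] avail[A=46 B=56 C=48 D=52 E=38] open={R1}
Step 8: commit R1 -> on_hand[A=46 B=56 C=48 D=52 E=38] avail[A=46 B=56 C=48 D=52 E=38] open={}
Step 9: reserve R5 C 8 -> on_hand[A=46 B=56 C=48 D=52 E=38] avail[A=46 B=56 C=40 D=52 E=38] open={R5}
Step 10: commit R5 -> on_hand[A=46 B=56 C=40 D=52 E=38] avail[A=46 B=56 C=40 D=52 E=38] open={}
Step 11: reserve R6 A 9 -> on_hand[A=46 B=56 C=40 D=52 E=38] avail[A=37 B=56 C=40 D=52 E=38] open={R6}

Answer: A: 37
B: 56
C: 40
D: 52
E: 38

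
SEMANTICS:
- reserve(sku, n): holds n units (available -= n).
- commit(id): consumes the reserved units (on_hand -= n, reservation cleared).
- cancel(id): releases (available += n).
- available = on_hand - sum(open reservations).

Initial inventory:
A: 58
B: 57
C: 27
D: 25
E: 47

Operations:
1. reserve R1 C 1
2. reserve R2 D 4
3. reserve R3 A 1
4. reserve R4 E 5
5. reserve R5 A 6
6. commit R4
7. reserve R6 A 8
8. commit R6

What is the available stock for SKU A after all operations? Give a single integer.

Answer: 43

Derivation:
Step 1: reserve R1 C 1 -> on_hand[A=58 B=57 C=27 D=25 E=47] avail[A=58 B=57 C=26 D=25 E=47] open={R1}
Step 2: reserve R2 D 4 -> on_hand[A=58 B=57 C=27 D=25 E=47] avail[A=58 B=57 C=26 D=21 E=47] open={R1,R2}
Step 3: reserve R3 A 1 -> on_hand[A=58 B=57 C=27 D=25 E=47] avail[A=57 B=57 C=26 D=21 E=47] open={R1,R2,R3}
Step 4: reserve R4 E 5 -> on_hand[A=58 B=57 C=27 D=25 E=47] avail[A=57 B=57 C=26 D=21 E=42] open={R1,R2,R3,R4}
Step 5: reserve R5 A 6 -> on_hand[A=58 B=57 C=27 D=25 E=47] avail[A=51 B=57 C=26 D=21 E=42] open={R1,R2,R3,R4,R5}
Step 6: commit R4 -> on_hand[A=58 B=57 C=27 D=25 E=42] avail[A=51 B=57 C=26 D=21 E=42] open={R1,R2,R3,R5}
Step 7: reserve R6 A 8 -> on_hand[A=58 B=57 C=27 D=25 E=42] avail[A=43 B=57 C=26 D=21 E=42] open={R1,R2,R3,R5,R6}
Step 8: commit R6 -> on_hand[A=50 B=57 C=27 D=25 E=42] avail[A=43 B=57 C=26 D=21 E=42] open={R1,R2,R3,R5}
Final available[A] = 43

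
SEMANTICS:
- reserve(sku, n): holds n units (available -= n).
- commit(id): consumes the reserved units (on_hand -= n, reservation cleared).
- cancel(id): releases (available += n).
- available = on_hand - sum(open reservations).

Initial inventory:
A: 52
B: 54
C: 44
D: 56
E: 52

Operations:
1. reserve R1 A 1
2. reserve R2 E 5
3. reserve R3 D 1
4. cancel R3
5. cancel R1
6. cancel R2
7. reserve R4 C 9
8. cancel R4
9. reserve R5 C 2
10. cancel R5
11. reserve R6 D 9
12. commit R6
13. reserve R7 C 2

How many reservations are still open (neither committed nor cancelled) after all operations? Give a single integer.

Step 1: reserve R1 A 1 -> on_hand[A=52 B=54 C=44 D=56 E=52] avail[A=51 B=54 C=44 D=56 E=52] open={R1}
Step 2: reserve R2 E 5 -> on_hand[A=52 B=54 C=44 D=56 E=52] avail[A=51 B=54 C=44 D=56 E=47] open={R1,R2}
Step 3: reserve R3 D 1 -> on_hand[A=52 B=54 C=44 D=56 E=52] avail[A=51 B=54 C=44 D=55 E=47] open={R1,R2,R3}
Step 4: cancel R3 -> on_hand[A=52 B=54 C=44 D=56 E=52] avail[A=51 B=54 C=44 D=56 E=47] open={R1,R2}
Step 5: cancel R1 -> on_hand[A=52 B=54 C=44 D=56 E=52] avail[A=52 B=54 C=44 D=56 E=47] open={R2}
Step 6: cancel R2 -> on_hand[A=52 B=54 C=44 D=56 E=52] avail[A=52 B=54 C=44 D=56 E=52] open={}
Step 7: reserve R4 C 9 -> on_hand[A=52 B=54 C=44 D=56 E=52] avail[A=52 B=54 C=35 D=56 E=52] open={R4}
Step 8: cancel R4 -> on_hand[A=52 B=54 C=44 D=56 E=52] avail[A=52 B=54 C=44 D=56 E=52] open={}
Step 9: reserve R5 C 2 -> on_hand[A=52 B=54 C=44 D=56 E=52] avail[A=52 B=54 C=42 D=56 E=52] open={R5}
Step 10: cancel R5 -> on_hand[A=52 B=54 C=44 D=56 E=52] avail[A=52 B=54 C=44 D=56 E=52] open={}
Step 11: reserve R6 D 9 -> on_hand[A=52 B=54 C=44 D=56 E=52] avail[A=52 B=54 C=44 D=47 E=52] open={R6}
Step 12: commit R6 -> on_hand[A=52 B=54 C=44 D=47 E=52] avail[A=52 B=54 C=44 D=47 E=52] open={}
Step 13: reserve R7 C 2 -> on_hand[A=52 B=54 C=44 D=47 E=52] avail[A=52 B=54 C=42 D=47 E=52] open={R7}
Open reservations: ['R7'] -> 1

Answer: 1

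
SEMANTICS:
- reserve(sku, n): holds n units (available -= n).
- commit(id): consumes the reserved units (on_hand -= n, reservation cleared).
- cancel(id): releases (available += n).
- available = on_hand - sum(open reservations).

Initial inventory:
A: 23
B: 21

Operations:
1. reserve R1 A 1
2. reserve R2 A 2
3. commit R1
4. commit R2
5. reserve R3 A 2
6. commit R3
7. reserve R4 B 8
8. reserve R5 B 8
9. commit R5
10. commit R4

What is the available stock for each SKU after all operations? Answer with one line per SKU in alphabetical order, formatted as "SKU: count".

Answer: A: 18
B: 5

Derivation:
Step 1: reserve R1 A 1 -> on_hand[A=23 B=21] avail[A=22 B=21] open={R1}
Step 2: reserve R2 A 2 -> on_hand[A=23 B=21] avail[A=20 B=21] open={R1,R2}
Step 3: commit R1 -> on_hand[A=22 B=21] avail[A=20 B=21] open={R2}
Step 4: commit R2 -> on_hand[A=20 B=21] avail[A=20 B=21] open={}
Step 5: reserve R3 A 2 -> on_hand[A=20 B=21] avail[A=18 B=21] open={R3}
Step 6: commit R3 -> on_hand[A=18 B=21] avail[A=18 B=21] open={}
Step 7: reserve R4 B 8 -> on_hand[A=18 B=21] avail[A=18 B=13] open={R4}
Step 8: reserve R5 B 8 -> on_hand[A=18 B=21] avail[A=18 B=5] open={R4,R5}
Step 9: commit R5 -> on_hand[A=18 B=13] avail[A=18 B=5] open={R4}
Step 10: commit R4 -> on_hand[A=18 B=5] avail[A=18 B=5] open={}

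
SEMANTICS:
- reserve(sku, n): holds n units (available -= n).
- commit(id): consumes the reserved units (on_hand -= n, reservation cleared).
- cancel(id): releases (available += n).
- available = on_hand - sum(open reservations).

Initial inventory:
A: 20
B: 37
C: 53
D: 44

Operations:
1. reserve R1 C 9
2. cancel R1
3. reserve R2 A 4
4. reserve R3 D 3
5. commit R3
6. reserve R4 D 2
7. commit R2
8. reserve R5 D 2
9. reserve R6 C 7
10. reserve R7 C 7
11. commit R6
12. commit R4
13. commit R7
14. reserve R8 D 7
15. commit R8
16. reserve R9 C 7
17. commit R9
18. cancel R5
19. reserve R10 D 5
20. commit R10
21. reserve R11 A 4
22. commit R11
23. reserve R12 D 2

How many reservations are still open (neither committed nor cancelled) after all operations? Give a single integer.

Answer: 1

Derivation:
Step 1: reserve R1 C 9 -> on_hand[A=20 B=37 C=53 D=44] avail[A=20 B=37 C=44 D=44] open={R1}
Step 2: cancel R1 -> on_hand[A=20 B=37 C=53 D=44] avail[A=20 B=37 C=53 D=44] open={}
Step 3: reserve R2 A 4 -> on_hand[A=20 B=37 C=53 D=44] avail[A=16 B=37 C=53 D=44] open={R2}
Step 4: reserve R3 D 3 -> on_hand[A=20 B=37 C=53 D=44] avail[A=16 B=37 C=53 D=41] open={R2,R3}
Step 5: commit R3 -> on_hand[A=20 B=37 C=53 D=41] avail[A=16 B=37 C=53 D=41] open={R2}
Step 6: reserve R4 D 2 -> on_hand[A=20 B=37 C=53 D=41] avail[A=16 B=37 C=53 D=39] open={R2,R4}
Step 7: commit R2 -> on_hand[A=16 B=37 C=53 D=41] avail[A=16 B=37 C=53 D=39] open={R4}
Step 8: reserve R5 D 2 -> on_hand[A=16 B=37 C=53 D=41] avail[A=16 B=37 C=53 D=37] open={R4,R5}
Step 9: reserve R6 C 7 -> on_hand[A=16 B=37 C=53 D=41] avail[A=16 B=37 C=46 D=37] open={R4,R5,R6}
Step 10: reserve R7 C 7 -> on_hand[A=16 B=37 C=53 D=41] avail[A=16 B=37 C=39 D=37] open={R4,R5,R6,R7}
Step 11: commit R6 -> on_hand[A=16 B=37 C=46 D=41] avail[A=16 B=37 C=39 D=37] open={R4,R5,R7}
Step 12: commit R4 -> on_hand[A=16 B=37 C=46 D=39] avail[A=16 B=37 C=39 D=37] open={R5,R7}
Step 13: commit R7 -> on_hand[A=16 B=37 C=39 D=39] avail[A=16 B=37 C=39 D=37] open={R5}
Step 14: reserve R8 D 7 -> on_hand[A=16 B=37 C=39 D=39] avail[A=16 B=37 C=39 D=30] open={R5,R8}
Step 15: commit R8 -> on_hand[A=16 B=37 C=39 D=32] avail[A=16 B=37 C=39 D=30] open={R5}
Step 16: reserve R9 C 7 -> on_hand[A=16 B=37 C=39 D=32] avail[A=16 B=37 C=32 D=30] open={R5,R9}
Step 17: commit R9 -> on_hand[A=16 B=37 C=32 D=32] avail[A=16 B=37 C=32 D=30] open={R5}
Step 18: cancel R5 -> on_hand[A=16 B=37 C=32 D=32] avail[A=16 B=37 C=32 D=32] open={}
Step 19: reserve R10 D 5 -> on_hand[A=16 B=37 C=32 D=32] avail[A=16 B=37 C=32 D=27] open={R10}
Step 20: commit R10 -> on_hand[A=16 B=37 C=32 D=27] avail[A=16 B=37 C=32 D=27] open={}
Step 21: reserve R11 A 4 -> on_hand[A=16 B=37 C=32 D=27] avail[A=12 B=37 C=32 D=27] open={R11}
Step 22: commit R11 -> on_hand[A=12 B=37 C=32 D=27] avail[A=12 B=37 C=32 D=27] open={}
Step 23: reserve R12 D 2 -> on_hand[A=12 B=37 C=32 D=27] avail[A=12 B=37 C=32 D=25] open={R12}
Open reservations: ['R12'] -> 1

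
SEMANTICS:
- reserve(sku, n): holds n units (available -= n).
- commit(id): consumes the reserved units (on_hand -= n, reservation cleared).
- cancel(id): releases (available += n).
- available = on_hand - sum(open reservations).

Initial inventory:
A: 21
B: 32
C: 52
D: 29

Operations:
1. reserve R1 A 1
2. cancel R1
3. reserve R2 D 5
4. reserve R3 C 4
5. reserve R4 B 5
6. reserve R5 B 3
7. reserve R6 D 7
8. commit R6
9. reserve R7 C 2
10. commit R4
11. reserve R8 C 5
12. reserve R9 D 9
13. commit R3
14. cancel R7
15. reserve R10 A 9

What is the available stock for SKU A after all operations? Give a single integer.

Answer: 12

Derivation:
Step 1: reserve R1 A 1 -> on_hand[A=21 B=32 C=52 D=29] avail[A=20 B=32 C=52 D=29] open={R1}
Step 2: cancel R1 -> on_hand[A=21 B=32 C=52 D=29] avail[A=21 B=32 C=52 D=29] open={}
Step 3: reserve R2 D 5 -> on_hand[A=21 B=32 C=52 D=29] avail[A=21 B=32 C=52 D=24] open={R2}
Step 4: reserve R3 C 4 -> on_hand[A=21 B=32 C=52 D=29] avail[A=21 B=32 C=48 D=24] open={R2,R3}
Step 5: reserve R4 B 5 -> on_hand[A=21 B=32 C=52 D=29] avail[A=21 B=27 C=48 D=24] open={R2,R3,R4}
Step 6: reserve R5 B 3 -> on_hand[A=21 B=32 C=52 D=29] avail[A=21 B=24 C=48 D=24] open={R2,R3,R4,R5}
Step 7: reserve R6 D 7 -> on_hand[A=21 B=32 C=52 D=29] avail[A=21 B=24 C=48 D=17] open={R2,R3,R4,R5,R6}
Step 8: commit R6 -> on_hand[A=21 B=32 C=52 D=22] avail[A=21 B=24 C=48 D=17] open={R2,R3,R4,R5}
Step 9: reserve R7 C 2 -> on_hand[A=21 B=32 C=52 D=22] avail[A=21 B=24 C=46 D=17] open={R2,R3,R4,R5,R7}
Step 10: commit R4 -> on_hand[A=21 B=27 C=52 D=22] avail[A=21 B=24 C=46 D=17] open={R2,R3,R5,R7}
Step 11: reserve R8 C 5 -> on_hand[A=21 B=27 C=52 D=22] avail[A=21 B=24 C=41 D=17] open={R2,R3,R5,R7,R8}
Step 12: reserve R9 D 9 -> on_hand[A=21 B=27 C=52 D=22] avail[A=21 B=24 C=41 D=8] open={R2,R3,R5,R7,R8,R9}
Step 13: commit R3 -> on_hand[A=21 B=27 C=48 D=22] avail[A=21 B=24 C=41 D=8] open={R2,R5,R7,R8,R9}
Step 14: cancel R7 -> on_hand[A=21 B=27 C=48 D=22] avail[A=21 B=24 C=43 D=8] open={R2,R5,R8,R9}
Step 15: reserve R10 A 9 -> on_hand[A=21 B=27 C=48 D=22] avail[A=12 B=24 C=43 D=8] open={R10,R2,R5,R8,R9}
Final available[A] = 12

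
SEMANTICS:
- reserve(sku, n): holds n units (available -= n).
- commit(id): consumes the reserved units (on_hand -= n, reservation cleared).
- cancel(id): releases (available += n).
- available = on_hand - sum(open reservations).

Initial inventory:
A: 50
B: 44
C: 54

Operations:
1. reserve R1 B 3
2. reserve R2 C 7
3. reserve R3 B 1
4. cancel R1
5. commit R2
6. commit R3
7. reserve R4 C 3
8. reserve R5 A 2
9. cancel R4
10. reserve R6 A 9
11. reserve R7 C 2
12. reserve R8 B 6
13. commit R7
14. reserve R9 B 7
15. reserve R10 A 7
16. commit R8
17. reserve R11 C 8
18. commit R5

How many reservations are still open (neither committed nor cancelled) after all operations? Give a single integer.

Answer: 4

Derivation:
Step 1: reserve R1 B 3 -> on_hand[A=50 B=44 C=54] avail[A=50 B=41 C=54] open={R1}
Step 2: reserve R2 C 7 -> on_hand[A=50 B=44 C=54] avail[A=50 B=41 C=47] open={R1,R2}
Step 3: reserve R3 B 1 -> on_hand[A=50 B=44 C=54] avail[A=50 B=40 C=47] open={R1,R2,R3}
Step 4: cancel R1 -> on_hand[A=50 B=44 C=54] avail[A=50 B=43 C=47] open={R2,R3}
Step 5: commit R2 -> on_hand[A=50 B=44 C=47] avail[A=50 B=43 C=47] open={R3}
Step 6: commit R3 -> on_hand[A=50 B=43 C=47] avail[A=50 B=43 C=47] open={}
Step 7: reserve R4 C 3 -> on_hand[A=50 B=43 C=47] avail[A=50 B=43 C=44] open={R4}
Step 8: reserve R5 A 2 -> on_hand[A=50 B=43 C=47] avail[A=48 B=43 C=44] open={R4,R5}
Step 9: cancel R4 -> on_hand[A=50 B=43 C=47] avail[A=48 B=43 C=47] open={R5}
Step 10: reserve R6 A 9 -> on_hand[A=50 B=43 C=47] avail[A=39 B=43 C=47] open={R5,R6}
Step 11: reserve R7 C 2 -> on_hand[A=50 B=43 C=47] avail[A=39 B=43 C=45] open={R5,R6,R7}
Step 12: reserve R8 B 6 -> on_hand[A=50 B=43 C=47] avail[A=39 B=37 C=45] open={R5,R6,R7,R8}
Step 13: commit R7 -> on_hand[A=50 B=43 C=45] avail[A=39 B=37 C=45] open={R5,R6,R8}
Step 14: reserve R9 B 7 -> on_hand[A=50 B=43 C=45] avail[A=39 B=30 C=45] open={R5,R6,R8,R9}
Step 15: reserve R10 A 7 -> on_hand[A=50 B=43 C=45] avail[A=32 B=30 C=45] open={R10,R5,R6,R8,R9}
Step 16: commit R8 -> on_hand[A=50 B=37 C=45] avail[A=32 B=30 C=45] open={R10,R5,R6,R9}
Step 17: reserve R11 C 8 -> on_hand[A=50 B=37 C=45] avail[A=32 B=30 C=37] open={R10,R11,R5,R6,R9}
Step 18: commit R5 -> on_hand[A=48 B=37 C=45] avail[A=32 B=30 C=37] open={R10,R11,R6,R9}
Open reservations: ['R10', 'R11', 'R6', 'R9'] -> 4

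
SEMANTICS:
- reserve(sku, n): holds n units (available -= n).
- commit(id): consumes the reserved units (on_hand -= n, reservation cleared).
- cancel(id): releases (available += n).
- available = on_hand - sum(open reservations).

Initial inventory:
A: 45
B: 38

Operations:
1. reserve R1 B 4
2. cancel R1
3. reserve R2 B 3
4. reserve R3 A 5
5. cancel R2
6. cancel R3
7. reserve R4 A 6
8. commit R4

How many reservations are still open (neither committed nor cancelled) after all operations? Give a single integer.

Answer: 0

Derivation:
Step 1: reserve R1 B 4 -> on_hand[A=45 B=38] avail[A=45 B=34] open={R1}
Step 2: cancel R1 -> on_hand[A=45 B=38] avail[A=45 B=38] open={}
Step 3: reserve R2 B 3 -> on_hand[A=45 B=38] avail[A=45 B=35] open={R2}
Step 4: reserve R3 A 5 -> on_hand[A=45 B=38] avail[A=40 B=35] open={R2,R3}
Step 5: cancel R2 -> on_hand[A=45 B=38] avail[A=40 B=38] open={R3}
Step 6: cancel R3 -> on_hand[A=45 B=38] avail[A=45 B=38] open={}
Step 7: reserve R4 A 6 -> on_hand[A=45 B=38] avail[A=39 B=38] open={R4}
Step 8: commit R4 -> on_hand[A=39 B=38] avail[A=39 B=38] open={}
Open reservations: [] -> 0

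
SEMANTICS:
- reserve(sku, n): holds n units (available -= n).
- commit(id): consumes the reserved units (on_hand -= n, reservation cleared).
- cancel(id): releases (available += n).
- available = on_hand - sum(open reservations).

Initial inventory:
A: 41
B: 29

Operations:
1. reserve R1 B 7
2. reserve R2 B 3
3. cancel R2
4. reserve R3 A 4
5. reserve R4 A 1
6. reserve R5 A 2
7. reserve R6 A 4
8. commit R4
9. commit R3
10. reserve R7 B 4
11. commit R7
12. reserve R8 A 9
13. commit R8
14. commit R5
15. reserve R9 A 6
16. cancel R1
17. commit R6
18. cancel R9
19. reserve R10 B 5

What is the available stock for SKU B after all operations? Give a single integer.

Answer: 20

Derivation:
Step 1: reserve R1 B 7 -> on_hand[A=41 B=29] avail[A=41 B=22] open={R1}
Step 2: reserve R2 B 3 -> on_hand[A=41 B=29] avail[A=41 B=19] open={R1,R2}
Step 3: cancel R2 -> on_hand[A=41 B=29] avail[A=41 B=22] open={R1}
Step 4: reserve R3 A 4 -> on_hand[A=41 B=29] avail[A=37 B=22] open={R1,R3}
Step 5: reserve R4 A 1 -> on_hand[A=41 B=29] avail[A=36 B=22] open={R1,R3,R4}
Step 6: reserve R5 A 2 -> on_hand[A=41 B=29] avail[A=34 B=22] open={R1,R3,R4,R5}
Step 7: reserve R6 A 4 -> on_hand[A=41 B=29] avail[A=30 B=22] open={R1,R3,R4,R5,R6}
Step 8: commit R4 -> on_hand[A=40 B=29] avail[A=30 B=22] open={R1,R3,R5,R6}
Step 9: commit R3 -> on_hand[A=36 B=29] avail[A=30 B=22] open={R1,R5,R6}
Step 10: reserve R7 B 4 -> on_hand[A=36 B=29] avail[A=30 B=18] open={R1,R5,R6,R7}
Step 11: commit R7 -> on_hand[A=36 B=25] avail[A=30 B=18] open={R1,R5,R6}
Step 12: reserve R8 A 9 -> on_hand[A=36 B=25] avail[A=21 B=18] open={R1,R5,R6,R8}
Step 13: commit R8 -> on_hand[A=27 B=25] avail[A=21 B=18] open={R1,R5,R6}
Step 14: commit R5 -> on_hand[A=25 B=25] avail[A=21 B=18] open={R1,R6}
Step 15: reserve R9 A 6 -> on_hand[A=25 B=25] avail[A=15 B=18] open={R1,R6,R9}
Step 16: cancel R1 -> on_hand[A=25 B=25] avail[A=15 B=25] open={R6,R9}
Step 17: commit R6 -> on_hand[A=21 B=25] avail[A=15 B=25] open={R9}
Step 18: cancel R9 -> on_hand[A=21 B=25] avail[A=21 B=25] open={}
Step 19: reserve R10 B 5 -> on_hand[A=21 B=25] avail[A=21 B=20] open={R10}
Final available[B] = 20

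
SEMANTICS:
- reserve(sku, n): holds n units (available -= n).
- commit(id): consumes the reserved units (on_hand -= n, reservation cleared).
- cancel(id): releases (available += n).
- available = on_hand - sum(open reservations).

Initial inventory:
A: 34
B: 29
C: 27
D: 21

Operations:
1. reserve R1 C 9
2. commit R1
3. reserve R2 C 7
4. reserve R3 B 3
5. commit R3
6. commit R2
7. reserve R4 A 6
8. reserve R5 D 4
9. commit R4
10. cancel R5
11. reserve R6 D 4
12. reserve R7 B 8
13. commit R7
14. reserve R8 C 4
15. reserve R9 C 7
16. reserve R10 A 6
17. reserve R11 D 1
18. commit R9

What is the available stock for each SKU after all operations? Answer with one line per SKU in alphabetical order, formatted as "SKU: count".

Answer: A: 22
B: 18
C: 0
D: 16

Derivation:
Step 1: reserve R1 C 9 -> on_hand[A=34 B=29 C=27 D=21] avail[A=34 B=29 C=18 D=21] open={R1}
Step 2: commit R1 -> on_hand[A=34 B=29 C=18 D=21] avail[A=34 B=29 C=18 D=21] open={}
Step 3: reserve R2 C 7 -> on_hand[A=34 B=29 C=18 D=21] avail[A=34 B=29 C=11 D=21] open={R2}
Step 4: reserve R3 B 3 -> on_hand[A=34 B=29 C=18 D=21] avail[A=34 B=26 C=11 D=21] open={R2,R3}
Step 5: commit R3 -> on_hand[A=34 B=26 C=18 D=21] avail[A=34 B=26 C=11 D=21] open={R2}
Step 6: commit R2 -> on_hand[A=34 B=26 C=11 D=21] avail[A=34 B=26 C=11 D=21] open={}
Step 7: reserve R4 A 6 -> on_hand[A=34 B=26 C=11 D=21] avail[A=28 B=26 C=11 D=21] open={R4}
Step 8: reserve R5 D 4 -> on_hand[A=34 B=26 C=11 D=21] avail[A=28 B=26 C=11 D=17] open={R4,R5}
Step 9: commit R4 -> on_hand[A=28 B=26 C=11 D=21] avail[A=28 B=26 C=11 D=17] open={R5}
Step 10: cancel R5 -> on_hand[A=28 B=26 C=11 D=21] avail[A=28 B=26 C=11 D=21] open={}
Step 11: reserve R6 D 4 -> on_hand[A=28 B=26 C=11 D=21] avail[A=28 B=26 C=11 D=17] open={R6}
Step 12: reserve R7 B 8 -> on_hand[A=28 B=26 C=11 D=21] avail[A=28 B=18 C=11 D=17] open={R6,R7}
Step 13: commit R7 -> on_hand[A=28 B=18 C=11 D=21] avail[A=28 B=18 C=11 D=17] open={R6}
Step 14: reserve R8 C 4 -> on_hand[A=28 B=18 C=11 D=21] avail[A=28 B=18 C=7 D=17] open={R6,R8}
Step 15: reserve R9 C 7 -> on_hand[A=28 B=18 C=11 D=21] avail[A=28 B=18 C=0 D=17] open={R6,R8,R9}
Step 16: reserve R10 A 6 -> on_hand[A=28 B=18 C=11 D=21] avail[A=22 B=18 C=0 D=17] open={R10,R6,R8,R9}
Step 17: reserve R11 D 1 -> on_hand[A=28 B=18 C=11 D=21] avail[A=22 B=18 C=0 D=16] open={R10,R11,R6,R8,R9}
Step 18: commit R9 -> on_hand[A=28 B=18 C=4 D=21] avail[A=22 B=18 C=0 D=16] open={R10,R11,R6,R8}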